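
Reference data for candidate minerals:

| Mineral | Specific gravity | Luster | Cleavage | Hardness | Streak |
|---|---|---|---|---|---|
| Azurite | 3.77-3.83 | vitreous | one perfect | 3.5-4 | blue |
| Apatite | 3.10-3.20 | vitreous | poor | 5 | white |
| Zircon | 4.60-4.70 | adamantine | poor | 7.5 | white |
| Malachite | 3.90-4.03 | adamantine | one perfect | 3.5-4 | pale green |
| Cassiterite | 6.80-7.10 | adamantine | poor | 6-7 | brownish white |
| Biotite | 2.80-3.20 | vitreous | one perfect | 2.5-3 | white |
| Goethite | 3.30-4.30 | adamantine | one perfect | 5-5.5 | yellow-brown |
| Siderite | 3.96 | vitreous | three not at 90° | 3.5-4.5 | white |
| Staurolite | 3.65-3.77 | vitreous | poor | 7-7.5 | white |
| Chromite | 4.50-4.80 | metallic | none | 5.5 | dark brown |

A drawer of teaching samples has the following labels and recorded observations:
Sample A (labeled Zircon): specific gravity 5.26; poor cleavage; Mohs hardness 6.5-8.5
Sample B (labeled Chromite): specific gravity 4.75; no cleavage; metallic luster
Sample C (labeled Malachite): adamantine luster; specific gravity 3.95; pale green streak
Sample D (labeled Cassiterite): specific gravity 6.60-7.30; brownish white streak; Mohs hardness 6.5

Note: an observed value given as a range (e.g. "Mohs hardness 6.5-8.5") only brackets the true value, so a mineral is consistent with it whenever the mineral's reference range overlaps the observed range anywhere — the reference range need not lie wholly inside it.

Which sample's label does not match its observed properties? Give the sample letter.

A

Sample A: Zircon has SG 4.60-4.70, but the record shows specific gravity 5.26 — this label is wrong.
Sample B: every observation is compatible with the reference values for Chromite.
Sample C: every observation is compatible with the reference values for Malachite.
Sample D: every observation is compatible with the reference values for Cassiterite.
Sample A is the mislabeled one.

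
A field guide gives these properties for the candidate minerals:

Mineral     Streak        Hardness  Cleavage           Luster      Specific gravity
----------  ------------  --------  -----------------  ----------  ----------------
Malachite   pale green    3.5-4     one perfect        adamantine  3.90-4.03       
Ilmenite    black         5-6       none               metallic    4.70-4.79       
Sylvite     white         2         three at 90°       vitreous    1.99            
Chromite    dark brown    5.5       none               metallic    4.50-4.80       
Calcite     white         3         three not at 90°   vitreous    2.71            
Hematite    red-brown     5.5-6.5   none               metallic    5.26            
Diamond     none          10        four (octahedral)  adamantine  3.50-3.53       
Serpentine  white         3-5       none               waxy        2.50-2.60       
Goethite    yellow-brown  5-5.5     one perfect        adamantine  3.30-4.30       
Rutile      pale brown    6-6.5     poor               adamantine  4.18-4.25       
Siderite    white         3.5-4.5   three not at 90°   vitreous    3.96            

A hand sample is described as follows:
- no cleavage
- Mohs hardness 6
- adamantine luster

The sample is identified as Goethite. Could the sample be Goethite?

No

No cleavage — Goethite has cleavage one perfect; a mismatch.
Mohs hardness 6 — Goethite has hardness 5-5.5; a mismatch.
Adamantine luster — matches Goethite (adamantine luster).
2 of the observed properties are inconsistent with Goethite.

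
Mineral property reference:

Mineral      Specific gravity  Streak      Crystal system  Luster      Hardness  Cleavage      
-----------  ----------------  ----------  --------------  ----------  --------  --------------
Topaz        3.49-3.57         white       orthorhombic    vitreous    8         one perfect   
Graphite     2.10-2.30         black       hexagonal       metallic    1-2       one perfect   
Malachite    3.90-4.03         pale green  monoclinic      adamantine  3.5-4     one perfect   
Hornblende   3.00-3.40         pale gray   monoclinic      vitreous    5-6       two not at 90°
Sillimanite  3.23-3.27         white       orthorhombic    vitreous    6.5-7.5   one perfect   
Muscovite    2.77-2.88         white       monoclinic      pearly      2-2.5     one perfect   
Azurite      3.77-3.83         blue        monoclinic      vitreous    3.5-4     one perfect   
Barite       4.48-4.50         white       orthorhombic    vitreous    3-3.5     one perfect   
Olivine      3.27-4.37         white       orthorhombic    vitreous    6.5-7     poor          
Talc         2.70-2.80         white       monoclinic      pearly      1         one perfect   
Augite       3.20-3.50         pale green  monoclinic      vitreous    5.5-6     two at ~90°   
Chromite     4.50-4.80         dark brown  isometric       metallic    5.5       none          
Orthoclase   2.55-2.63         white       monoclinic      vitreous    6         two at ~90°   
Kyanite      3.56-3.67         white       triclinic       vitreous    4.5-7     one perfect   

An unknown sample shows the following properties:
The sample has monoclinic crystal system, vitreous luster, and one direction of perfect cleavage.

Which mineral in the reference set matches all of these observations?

Monoclinic crystal system — only Malachite, Hornblende, Muscovite, Azurite, Talc, Augite, Orthoclase remain.
Vitreous luster rules out Malachite, Muscovite, Talc.
One direction of perfect cleavage — leaves Azurite.
Only Azurite satisfies all observations.

Azurite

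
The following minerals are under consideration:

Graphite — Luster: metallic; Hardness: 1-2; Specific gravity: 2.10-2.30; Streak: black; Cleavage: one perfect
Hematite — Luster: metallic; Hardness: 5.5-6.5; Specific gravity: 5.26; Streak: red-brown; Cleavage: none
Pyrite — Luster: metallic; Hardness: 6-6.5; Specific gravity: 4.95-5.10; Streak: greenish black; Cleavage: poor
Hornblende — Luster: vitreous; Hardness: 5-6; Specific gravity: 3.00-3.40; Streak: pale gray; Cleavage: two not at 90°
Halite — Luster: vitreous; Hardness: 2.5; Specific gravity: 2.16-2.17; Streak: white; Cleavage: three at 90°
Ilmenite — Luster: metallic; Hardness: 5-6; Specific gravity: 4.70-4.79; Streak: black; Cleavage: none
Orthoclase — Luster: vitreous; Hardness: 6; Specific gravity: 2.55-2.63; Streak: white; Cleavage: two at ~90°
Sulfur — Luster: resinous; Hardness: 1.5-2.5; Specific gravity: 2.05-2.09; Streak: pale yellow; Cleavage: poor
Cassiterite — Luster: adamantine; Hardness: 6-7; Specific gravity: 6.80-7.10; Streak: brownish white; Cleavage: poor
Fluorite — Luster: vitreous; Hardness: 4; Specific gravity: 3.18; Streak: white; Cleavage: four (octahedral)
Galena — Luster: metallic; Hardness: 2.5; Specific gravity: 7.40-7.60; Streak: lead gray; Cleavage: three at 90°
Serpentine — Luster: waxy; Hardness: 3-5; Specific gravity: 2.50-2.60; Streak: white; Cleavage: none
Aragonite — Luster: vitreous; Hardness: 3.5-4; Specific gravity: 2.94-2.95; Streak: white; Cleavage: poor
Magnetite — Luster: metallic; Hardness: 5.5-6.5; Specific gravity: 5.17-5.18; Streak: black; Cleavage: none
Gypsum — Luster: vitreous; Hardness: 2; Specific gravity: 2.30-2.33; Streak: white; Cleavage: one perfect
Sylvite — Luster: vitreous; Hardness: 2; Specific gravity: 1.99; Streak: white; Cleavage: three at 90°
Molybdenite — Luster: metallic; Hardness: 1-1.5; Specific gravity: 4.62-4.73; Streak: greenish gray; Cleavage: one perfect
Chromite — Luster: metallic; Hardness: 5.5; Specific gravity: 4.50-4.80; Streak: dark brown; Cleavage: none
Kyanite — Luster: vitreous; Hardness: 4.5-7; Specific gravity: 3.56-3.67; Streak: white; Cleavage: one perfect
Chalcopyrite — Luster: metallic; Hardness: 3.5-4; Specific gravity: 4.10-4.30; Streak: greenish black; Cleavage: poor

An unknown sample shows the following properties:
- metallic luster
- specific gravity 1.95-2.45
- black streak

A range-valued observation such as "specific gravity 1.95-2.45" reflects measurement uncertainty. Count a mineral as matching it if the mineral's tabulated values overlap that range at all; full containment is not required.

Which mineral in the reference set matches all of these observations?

Graphite

Metallic luster: only Graphite, Hematite, Pyrite, Ilmenite, Galena, Magnetite, Molybdenite, Chromite, Chalcopyrite remain.
Specific gravity 1.95-2.45: leaves Graphite.
Black streak: consistent with all remaining minerals.
Only Graphite satisfies all observations.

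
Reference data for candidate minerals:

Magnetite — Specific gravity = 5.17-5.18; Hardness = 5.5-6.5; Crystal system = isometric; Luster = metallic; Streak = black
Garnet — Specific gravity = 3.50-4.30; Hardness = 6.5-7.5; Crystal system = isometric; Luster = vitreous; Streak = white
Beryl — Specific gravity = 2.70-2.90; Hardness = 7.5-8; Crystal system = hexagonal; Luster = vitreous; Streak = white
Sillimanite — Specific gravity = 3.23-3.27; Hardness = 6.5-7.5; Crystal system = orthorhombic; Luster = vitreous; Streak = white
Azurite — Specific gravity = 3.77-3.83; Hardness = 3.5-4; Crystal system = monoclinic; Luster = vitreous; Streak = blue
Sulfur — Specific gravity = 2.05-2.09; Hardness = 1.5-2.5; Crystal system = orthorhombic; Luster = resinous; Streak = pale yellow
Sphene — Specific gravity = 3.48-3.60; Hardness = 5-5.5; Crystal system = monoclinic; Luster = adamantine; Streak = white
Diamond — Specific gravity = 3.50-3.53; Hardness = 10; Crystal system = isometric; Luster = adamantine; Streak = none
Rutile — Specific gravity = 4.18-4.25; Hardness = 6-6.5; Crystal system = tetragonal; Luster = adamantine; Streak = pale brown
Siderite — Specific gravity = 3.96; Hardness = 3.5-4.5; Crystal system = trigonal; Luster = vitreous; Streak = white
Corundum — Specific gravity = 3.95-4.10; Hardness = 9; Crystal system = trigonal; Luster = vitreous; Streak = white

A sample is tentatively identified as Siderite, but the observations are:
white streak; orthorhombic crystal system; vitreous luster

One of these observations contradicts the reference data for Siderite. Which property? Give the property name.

crystal system

White streak: Siderite has white streak — within range.
Orthorhombic crystal system: Siderite has trigonal system — outside the reference range.
Vitreous luster: Siderite has vitreous luster — within range.
The crystal system is the one property that does not fit.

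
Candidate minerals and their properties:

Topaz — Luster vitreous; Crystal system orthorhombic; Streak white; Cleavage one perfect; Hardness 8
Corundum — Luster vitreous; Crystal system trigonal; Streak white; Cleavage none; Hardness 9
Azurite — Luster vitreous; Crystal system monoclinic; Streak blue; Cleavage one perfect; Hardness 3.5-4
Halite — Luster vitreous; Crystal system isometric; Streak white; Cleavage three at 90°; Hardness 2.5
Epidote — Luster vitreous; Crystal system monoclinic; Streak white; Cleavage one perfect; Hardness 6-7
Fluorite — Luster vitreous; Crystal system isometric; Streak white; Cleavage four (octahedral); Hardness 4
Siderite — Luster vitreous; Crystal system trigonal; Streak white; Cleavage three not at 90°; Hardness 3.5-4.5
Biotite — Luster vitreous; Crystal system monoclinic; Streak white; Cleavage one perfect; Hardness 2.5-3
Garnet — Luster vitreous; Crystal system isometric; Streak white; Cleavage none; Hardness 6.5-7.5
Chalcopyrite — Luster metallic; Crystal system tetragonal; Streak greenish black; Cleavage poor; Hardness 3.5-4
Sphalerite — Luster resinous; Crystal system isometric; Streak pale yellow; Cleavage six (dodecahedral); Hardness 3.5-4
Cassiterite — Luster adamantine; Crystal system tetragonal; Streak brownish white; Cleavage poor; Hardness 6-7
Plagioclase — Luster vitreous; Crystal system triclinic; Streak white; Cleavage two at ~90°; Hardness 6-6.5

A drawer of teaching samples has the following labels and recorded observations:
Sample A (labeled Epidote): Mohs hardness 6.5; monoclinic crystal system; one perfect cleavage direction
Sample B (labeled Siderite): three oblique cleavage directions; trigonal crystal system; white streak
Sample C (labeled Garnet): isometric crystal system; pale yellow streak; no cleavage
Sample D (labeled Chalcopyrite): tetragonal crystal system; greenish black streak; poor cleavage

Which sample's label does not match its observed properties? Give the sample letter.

C

Sample A: all recorded properties match Epidote.
Sample B: all recorded properties match Siderite.
Sample C: Garnet has white streak, but the record shows pale yellow streak — this label is wrong.
Sample D: all recorded properties match Chalcopyrite.
Sample C is the mislabeled one.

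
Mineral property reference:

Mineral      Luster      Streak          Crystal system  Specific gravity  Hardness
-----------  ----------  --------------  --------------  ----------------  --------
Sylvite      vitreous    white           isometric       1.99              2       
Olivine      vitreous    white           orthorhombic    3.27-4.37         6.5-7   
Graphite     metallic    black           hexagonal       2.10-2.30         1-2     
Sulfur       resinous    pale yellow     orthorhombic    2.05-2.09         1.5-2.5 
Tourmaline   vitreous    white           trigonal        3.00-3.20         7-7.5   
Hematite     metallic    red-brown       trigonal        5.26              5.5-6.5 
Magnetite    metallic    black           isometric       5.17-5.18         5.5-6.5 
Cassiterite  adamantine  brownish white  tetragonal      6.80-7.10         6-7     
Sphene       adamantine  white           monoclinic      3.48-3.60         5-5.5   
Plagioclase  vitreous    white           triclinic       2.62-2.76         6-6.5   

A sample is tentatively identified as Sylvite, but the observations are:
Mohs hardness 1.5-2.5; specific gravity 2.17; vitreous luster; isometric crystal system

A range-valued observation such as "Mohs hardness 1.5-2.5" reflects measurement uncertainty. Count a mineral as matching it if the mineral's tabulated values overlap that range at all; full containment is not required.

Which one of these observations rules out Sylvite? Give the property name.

Mohs hardness 1.5-2.5: Sylvite has hardness 2 — within range.
Specific gravity 2.17: Sylvite has SG 1.99 — outside the reference range.
Vitreous luster: Sylvite has vitreous luster — within range.
Isometric crystal system: Sylvite has isometric system — within range.
Everything matches except the specific gravity.

specific gravity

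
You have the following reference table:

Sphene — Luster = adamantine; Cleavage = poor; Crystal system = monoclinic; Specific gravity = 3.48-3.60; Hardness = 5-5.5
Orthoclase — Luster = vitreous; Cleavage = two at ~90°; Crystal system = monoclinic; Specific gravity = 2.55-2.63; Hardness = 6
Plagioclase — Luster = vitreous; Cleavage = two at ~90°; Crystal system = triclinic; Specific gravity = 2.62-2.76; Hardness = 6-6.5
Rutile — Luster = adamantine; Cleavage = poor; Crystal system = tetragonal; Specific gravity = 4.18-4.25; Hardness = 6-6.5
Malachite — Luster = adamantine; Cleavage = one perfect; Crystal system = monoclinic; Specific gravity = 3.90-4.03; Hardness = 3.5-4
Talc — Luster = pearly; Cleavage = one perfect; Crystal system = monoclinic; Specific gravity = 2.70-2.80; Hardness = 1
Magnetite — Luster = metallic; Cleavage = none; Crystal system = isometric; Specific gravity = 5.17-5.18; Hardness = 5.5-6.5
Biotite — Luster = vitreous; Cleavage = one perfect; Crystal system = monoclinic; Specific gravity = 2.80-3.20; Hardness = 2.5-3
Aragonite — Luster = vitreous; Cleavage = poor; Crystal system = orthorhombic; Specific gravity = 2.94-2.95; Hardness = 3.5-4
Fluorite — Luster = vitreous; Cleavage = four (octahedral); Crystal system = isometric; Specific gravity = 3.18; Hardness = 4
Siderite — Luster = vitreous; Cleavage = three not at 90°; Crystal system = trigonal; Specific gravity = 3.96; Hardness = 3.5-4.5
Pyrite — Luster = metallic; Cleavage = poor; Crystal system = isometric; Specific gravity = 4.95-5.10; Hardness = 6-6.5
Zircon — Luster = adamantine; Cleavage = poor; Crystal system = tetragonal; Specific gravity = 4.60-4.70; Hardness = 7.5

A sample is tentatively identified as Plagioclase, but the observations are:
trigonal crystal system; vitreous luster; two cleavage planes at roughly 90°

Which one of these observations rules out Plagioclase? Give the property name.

Trigonal crystal system: Plagioclase has triclinic system — does not match.
Vitreous luster: Plagioclase has vitreous luster — within range.
Two cleavage planes at roughly 90°: Plagioclase has cleavage two at ~90° — within range.
Only the crystal system is inconsistent.

crystal system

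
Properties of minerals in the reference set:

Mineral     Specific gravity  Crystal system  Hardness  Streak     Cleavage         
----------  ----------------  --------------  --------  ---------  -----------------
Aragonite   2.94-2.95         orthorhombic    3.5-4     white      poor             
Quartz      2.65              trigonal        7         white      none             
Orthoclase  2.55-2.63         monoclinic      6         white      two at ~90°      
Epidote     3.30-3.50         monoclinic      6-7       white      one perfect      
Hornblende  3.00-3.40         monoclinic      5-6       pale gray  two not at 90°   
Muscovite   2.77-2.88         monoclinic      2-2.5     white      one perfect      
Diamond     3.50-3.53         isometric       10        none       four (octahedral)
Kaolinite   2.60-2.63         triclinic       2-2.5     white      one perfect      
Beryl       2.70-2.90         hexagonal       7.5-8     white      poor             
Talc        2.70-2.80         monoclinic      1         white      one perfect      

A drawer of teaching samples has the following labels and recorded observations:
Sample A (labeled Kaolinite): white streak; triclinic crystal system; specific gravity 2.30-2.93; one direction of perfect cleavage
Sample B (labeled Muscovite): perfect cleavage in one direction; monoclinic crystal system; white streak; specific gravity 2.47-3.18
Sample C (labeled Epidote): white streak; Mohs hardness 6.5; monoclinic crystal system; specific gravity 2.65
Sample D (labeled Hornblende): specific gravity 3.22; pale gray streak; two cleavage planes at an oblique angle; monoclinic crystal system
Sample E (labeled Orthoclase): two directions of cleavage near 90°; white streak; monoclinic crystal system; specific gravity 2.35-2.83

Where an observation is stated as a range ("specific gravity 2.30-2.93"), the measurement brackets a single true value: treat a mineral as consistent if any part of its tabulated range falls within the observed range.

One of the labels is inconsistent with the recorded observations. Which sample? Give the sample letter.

Sample A: all recorded properties match Kaolinite.
Sample B: all recorded properties match Muscovite.
Sample C: Epidote has SG 3.30-3.50, but the record shows specific gravity 2.65 — this label is wrong.
Sample D: all recorded properties match Hornblende.
Sample E: all recorded properties match Orthoclase.
The mislabeled specimen is C.

C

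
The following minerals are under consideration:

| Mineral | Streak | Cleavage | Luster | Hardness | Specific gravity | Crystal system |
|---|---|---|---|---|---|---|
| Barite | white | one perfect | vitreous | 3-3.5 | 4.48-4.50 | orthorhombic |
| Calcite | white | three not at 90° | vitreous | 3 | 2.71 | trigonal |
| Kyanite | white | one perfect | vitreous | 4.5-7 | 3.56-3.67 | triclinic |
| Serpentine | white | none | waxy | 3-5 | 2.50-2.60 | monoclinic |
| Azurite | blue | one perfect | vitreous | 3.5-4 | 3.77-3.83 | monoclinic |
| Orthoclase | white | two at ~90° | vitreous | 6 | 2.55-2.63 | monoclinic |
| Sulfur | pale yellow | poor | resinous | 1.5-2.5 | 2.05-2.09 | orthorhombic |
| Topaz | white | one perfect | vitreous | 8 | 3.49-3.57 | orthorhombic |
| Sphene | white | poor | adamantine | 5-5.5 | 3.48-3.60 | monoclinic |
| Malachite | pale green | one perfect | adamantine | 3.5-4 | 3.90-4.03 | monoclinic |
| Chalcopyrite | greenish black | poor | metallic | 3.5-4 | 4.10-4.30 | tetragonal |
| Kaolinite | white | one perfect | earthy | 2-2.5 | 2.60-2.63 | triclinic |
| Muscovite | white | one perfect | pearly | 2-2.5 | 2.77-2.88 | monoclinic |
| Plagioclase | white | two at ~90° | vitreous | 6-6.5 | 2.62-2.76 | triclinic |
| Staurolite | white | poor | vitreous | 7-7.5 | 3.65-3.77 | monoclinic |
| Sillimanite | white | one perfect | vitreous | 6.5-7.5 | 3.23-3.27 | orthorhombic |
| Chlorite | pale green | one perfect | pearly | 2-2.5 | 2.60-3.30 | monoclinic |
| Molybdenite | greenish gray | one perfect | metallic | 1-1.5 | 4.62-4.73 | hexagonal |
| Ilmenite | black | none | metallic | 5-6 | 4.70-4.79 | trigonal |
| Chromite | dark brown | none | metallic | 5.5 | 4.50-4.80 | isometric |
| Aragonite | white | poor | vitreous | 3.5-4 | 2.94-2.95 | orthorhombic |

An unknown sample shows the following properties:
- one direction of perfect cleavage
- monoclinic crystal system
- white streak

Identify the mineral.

One direction of perfect cleavage: only Barite, Kyanite, Azurite, Topaz, Malachite, Kaolinite, Muscovite, Sillimanite, Chlorite, Molybdenite remain.
Monoclinic crystal system: narrows the field to Azurite, Malachite, Muscovite, Chlorite.
White streak: Muscovite remains.
Only Muscovite satisfies all observations.

Muscovite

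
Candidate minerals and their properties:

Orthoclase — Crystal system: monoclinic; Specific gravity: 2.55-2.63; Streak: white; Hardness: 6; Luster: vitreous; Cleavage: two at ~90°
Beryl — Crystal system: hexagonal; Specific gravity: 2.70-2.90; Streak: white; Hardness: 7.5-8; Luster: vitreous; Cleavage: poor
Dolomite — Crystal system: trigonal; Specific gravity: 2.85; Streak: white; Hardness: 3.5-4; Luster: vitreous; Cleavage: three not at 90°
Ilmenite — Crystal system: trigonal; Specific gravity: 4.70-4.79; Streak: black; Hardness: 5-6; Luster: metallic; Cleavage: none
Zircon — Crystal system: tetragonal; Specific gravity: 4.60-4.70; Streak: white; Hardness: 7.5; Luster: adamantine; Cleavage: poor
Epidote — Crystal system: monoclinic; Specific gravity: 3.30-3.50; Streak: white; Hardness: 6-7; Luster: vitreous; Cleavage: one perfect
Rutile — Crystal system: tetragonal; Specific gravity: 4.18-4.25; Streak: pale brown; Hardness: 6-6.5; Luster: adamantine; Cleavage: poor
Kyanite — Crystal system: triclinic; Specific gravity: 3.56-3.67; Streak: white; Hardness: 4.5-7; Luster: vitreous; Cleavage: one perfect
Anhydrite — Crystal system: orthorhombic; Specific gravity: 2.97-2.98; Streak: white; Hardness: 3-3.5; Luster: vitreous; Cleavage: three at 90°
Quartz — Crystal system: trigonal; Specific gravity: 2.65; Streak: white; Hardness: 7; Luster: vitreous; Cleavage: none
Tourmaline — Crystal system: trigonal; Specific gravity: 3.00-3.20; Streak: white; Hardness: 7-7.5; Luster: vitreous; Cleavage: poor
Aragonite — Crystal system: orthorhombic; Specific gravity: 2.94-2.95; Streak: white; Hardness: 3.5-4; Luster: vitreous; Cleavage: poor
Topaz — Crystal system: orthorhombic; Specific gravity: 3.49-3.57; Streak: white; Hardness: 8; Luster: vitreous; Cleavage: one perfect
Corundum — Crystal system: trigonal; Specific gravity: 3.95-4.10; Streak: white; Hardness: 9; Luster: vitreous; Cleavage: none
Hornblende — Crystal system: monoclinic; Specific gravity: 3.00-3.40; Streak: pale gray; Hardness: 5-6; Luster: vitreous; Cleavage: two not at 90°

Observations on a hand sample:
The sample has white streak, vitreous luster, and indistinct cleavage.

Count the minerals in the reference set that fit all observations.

3

White streak eliminates Ilmenite, Rutile, Hornblende.
Vitreous luster rules out Zircon.
Indistinct cleavage — narrows the field to Beryl, Tourmaline, Aragonite.
Consistent with every observation: Aragonite, Beryl, Tourmaline.
That is 3 minerals.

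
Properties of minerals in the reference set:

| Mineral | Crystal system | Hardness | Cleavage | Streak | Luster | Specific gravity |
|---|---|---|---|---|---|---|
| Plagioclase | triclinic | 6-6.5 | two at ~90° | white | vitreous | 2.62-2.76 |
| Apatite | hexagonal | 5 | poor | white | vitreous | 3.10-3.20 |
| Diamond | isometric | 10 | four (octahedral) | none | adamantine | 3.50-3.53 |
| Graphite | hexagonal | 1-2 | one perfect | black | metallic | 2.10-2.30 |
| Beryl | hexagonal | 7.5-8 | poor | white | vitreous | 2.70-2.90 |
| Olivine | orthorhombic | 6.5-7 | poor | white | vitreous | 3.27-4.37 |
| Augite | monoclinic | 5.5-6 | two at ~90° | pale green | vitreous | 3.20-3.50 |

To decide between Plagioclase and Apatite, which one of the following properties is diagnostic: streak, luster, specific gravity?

specific gravity

Streak: both white — identical.
Luster: both vitreous — identical.
Specific gravity: Plagioclase 2.62-2.76, Apatite 3.10-3.20 — different.
Only specific gravity differs between Plagioclase and Apatite among the listed tests.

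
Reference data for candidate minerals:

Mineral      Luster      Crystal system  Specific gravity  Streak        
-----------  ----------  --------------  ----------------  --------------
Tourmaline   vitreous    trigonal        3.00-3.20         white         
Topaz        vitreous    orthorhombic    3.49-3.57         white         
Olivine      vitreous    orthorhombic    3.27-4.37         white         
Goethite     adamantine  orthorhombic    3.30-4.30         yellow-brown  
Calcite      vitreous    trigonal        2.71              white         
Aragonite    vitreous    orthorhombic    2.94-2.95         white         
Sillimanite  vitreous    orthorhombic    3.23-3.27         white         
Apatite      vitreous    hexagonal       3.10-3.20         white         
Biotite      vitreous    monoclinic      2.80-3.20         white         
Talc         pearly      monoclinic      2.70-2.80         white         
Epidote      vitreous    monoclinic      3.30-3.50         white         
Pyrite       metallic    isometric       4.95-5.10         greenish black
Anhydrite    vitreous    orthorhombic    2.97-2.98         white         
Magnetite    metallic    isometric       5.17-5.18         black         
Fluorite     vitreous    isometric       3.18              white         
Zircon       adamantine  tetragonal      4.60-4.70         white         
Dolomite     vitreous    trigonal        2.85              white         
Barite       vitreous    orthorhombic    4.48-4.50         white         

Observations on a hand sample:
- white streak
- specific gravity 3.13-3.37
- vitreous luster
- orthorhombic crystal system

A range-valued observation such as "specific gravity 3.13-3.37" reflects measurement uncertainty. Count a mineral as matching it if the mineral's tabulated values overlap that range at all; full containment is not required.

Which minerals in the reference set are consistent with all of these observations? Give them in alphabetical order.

White streak excludes Goethite, Pyrite, Magnetite.
Specific gravity 3.13-3.37: narrows the field to Tourmaline, Olivine, Sillimanite, Apatite, Biotite, Epidote, Fluorite.
Vitreous luster: all remaining candidates fit.
Orthorhombic crystal system: narrows the field to Olivine, Sillimanite.
Consistent with every observation: Olivine, Sillimanite.

Olivine, Sillimanite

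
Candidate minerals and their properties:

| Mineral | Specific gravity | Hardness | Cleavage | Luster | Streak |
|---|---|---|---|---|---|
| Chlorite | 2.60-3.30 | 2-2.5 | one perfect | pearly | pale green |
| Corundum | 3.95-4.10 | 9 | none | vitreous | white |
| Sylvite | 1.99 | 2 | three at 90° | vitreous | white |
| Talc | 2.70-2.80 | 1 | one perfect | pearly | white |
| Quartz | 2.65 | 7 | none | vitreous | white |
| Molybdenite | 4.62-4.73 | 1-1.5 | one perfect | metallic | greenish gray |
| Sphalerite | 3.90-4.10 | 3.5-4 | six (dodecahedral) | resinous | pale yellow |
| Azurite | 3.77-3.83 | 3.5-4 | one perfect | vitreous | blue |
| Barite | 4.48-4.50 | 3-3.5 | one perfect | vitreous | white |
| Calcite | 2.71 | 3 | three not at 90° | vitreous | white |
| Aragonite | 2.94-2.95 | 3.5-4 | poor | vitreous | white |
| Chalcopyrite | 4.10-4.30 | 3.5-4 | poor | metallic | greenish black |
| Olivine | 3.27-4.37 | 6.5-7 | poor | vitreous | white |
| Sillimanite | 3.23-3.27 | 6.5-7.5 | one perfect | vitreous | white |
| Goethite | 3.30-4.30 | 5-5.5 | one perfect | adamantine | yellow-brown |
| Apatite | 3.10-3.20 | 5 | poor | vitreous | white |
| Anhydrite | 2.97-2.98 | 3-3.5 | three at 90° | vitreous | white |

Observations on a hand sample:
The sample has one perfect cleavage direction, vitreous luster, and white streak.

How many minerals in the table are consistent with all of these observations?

One perfect cleavage direction: Chlorite, Talc, Molybdenite, Azurite, Barite, Sillimanite, Goethite remain.
Vitreous luster: Azurite, Barite, Sillimanite remain.
White streak is inconsistent with Azurite.
The minerals that satisfy all observations are Barite, Sillimanite.
That is 2 minerals.

2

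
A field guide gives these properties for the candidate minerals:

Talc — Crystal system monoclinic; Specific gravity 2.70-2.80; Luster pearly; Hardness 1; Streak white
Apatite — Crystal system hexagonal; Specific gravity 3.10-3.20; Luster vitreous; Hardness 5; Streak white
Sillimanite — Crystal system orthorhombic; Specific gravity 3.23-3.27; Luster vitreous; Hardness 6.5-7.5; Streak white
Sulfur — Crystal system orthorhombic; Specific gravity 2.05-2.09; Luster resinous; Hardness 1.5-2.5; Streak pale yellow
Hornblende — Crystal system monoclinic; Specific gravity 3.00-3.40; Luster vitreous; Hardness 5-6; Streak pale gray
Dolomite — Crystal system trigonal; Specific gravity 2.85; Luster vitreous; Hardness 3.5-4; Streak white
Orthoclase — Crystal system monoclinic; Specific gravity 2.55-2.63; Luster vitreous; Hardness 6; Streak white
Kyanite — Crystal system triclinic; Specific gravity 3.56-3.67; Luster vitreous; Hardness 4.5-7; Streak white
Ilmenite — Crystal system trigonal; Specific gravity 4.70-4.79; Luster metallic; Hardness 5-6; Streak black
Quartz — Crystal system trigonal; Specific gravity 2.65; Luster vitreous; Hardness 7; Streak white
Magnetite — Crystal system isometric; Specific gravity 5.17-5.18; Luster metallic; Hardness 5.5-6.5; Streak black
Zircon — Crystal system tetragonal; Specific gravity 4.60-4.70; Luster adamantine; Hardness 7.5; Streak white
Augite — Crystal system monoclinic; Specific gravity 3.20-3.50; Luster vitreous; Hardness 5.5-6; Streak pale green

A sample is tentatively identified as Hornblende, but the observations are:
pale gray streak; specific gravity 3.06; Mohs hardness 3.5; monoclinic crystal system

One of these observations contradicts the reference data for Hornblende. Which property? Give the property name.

hardness

Pale gray streak: Hornblende has pale gray streak — within range.
Specific gravity 3.06: Hornblende has SG 3.00-3.40 — within range.
Mohs hardness 3.5: Hornblende has hardness 5-6 — inconsistent.
Monoclinic crystal system: Hornblende has monoclinic system — within range.
The hardness is the one property that does not fit.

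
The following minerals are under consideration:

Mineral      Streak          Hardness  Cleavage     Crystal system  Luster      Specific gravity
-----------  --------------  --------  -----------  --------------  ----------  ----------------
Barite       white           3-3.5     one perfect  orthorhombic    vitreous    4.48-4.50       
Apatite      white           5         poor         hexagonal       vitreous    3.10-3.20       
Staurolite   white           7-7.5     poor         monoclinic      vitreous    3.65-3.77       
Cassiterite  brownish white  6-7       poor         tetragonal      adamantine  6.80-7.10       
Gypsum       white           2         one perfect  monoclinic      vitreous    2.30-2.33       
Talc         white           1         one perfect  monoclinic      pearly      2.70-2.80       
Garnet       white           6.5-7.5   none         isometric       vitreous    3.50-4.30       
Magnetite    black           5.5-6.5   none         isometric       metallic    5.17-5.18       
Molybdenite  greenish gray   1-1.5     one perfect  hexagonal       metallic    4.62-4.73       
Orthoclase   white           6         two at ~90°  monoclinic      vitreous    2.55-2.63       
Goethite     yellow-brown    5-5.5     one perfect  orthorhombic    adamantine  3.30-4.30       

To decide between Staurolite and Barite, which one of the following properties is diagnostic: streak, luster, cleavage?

cleavage

Streak: both white — no difference.
Luster: both vitreous — no difference.
Cleavage: Staurolite poor, Barite one perfect — these differ.
Only cleavage differs between Staurolite and Barite among the listed tests.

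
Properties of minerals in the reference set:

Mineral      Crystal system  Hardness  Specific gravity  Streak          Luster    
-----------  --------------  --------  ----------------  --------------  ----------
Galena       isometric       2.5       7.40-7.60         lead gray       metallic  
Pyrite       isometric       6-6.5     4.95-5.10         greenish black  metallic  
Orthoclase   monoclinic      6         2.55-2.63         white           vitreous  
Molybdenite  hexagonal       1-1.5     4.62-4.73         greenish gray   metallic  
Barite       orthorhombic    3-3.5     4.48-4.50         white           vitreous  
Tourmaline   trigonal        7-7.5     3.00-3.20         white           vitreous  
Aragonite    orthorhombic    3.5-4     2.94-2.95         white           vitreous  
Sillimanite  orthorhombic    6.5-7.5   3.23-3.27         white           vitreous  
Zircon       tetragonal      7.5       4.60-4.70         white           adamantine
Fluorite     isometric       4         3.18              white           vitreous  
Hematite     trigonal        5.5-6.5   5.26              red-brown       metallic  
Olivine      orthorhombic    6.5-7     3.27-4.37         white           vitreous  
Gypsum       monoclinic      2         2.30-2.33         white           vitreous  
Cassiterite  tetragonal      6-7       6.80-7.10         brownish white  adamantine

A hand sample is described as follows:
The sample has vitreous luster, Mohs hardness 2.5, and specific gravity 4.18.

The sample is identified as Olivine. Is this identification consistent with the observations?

Vitreous luster — fits Olivine (vitreous luster).
Mohs hardness 2.5 — Olivine has hardness 6.5-7; inconsistent.
Specific gravity 4.18 — fits Olivine (SG 3.27-4.37).
The hardness observation rules out Olivine.

Inconsistent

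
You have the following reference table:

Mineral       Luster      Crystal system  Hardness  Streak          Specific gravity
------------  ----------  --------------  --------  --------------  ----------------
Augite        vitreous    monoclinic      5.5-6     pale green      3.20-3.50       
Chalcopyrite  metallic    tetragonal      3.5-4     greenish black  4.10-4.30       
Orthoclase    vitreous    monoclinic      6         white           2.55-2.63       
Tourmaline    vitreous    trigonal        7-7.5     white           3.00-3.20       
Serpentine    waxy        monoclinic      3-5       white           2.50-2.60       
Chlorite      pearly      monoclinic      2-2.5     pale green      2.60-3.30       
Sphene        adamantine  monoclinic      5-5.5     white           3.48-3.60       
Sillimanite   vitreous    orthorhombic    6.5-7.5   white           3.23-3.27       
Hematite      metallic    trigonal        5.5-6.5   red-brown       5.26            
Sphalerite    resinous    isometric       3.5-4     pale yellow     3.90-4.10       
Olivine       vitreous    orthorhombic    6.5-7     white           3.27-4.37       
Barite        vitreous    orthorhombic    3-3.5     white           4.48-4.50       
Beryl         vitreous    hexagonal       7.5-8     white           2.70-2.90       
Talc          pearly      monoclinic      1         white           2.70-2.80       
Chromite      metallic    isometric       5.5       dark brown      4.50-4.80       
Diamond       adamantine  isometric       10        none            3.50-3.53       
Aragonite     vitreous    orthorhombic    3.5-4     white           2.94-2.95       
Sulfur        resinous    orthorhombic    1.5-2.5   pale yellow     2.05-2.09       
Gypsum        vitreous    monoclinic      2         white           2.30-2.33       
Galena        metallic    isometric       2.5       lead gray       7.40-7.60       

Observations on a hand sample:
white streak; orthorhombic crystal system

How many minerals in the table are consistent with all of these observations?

4

White streak: leaves Orthoclase, Tourmaline, Serpentine, Sphene, Sillimanite, Olivine, Barite, Beryl, Talc, Aragonite, Gypsum.
Orthorhombic crystal system: narrows the field to Sillimanite, Olivine, Barite, Aragonite.
The minerals that satisfy all observations are Aragonite, Barite, Olivine, Sillimanite.
That is 4 minerals.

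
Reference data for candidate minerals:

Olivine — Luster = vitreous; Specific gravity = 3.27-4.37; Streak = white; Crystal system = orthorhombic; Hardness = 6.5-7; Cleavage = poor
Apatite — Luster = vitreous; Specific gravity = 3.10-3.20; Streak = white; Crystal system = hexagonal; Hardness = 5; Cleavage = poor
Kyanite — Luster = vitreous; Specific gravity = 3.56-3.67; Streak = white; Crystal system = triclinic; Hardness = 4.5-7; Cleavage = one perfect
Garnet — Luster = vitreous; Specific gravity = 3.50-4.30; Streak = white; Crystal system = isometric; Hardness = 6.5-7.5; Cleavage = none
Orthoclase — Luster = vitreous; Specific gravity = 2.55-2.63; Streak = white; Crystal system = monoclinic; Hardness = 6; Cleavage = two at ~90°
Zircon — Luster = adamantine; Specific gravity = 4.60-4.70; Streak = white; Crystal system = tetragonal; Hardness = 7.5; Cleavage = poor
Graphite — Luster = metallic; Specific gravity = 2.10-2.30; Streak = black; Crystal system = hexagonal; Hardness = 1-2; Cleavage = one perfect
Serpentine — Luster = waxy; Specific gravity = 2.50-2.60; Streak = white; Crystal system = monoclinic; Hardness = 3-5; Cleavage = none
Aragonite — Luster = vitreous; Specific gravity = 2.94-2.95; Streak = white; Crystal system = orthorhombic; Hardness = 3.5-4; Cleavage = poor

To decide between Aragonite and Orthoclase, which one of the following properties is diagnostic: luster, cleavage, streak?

cleavage

Luster: both vitreous — same for both.
Cleavage: Aragonite poor, Orthoclase two at ~90° — distinct.
Streak: both white — same for both.
Only cleavage differs between Aragonite and Orthoclase among the listed tests.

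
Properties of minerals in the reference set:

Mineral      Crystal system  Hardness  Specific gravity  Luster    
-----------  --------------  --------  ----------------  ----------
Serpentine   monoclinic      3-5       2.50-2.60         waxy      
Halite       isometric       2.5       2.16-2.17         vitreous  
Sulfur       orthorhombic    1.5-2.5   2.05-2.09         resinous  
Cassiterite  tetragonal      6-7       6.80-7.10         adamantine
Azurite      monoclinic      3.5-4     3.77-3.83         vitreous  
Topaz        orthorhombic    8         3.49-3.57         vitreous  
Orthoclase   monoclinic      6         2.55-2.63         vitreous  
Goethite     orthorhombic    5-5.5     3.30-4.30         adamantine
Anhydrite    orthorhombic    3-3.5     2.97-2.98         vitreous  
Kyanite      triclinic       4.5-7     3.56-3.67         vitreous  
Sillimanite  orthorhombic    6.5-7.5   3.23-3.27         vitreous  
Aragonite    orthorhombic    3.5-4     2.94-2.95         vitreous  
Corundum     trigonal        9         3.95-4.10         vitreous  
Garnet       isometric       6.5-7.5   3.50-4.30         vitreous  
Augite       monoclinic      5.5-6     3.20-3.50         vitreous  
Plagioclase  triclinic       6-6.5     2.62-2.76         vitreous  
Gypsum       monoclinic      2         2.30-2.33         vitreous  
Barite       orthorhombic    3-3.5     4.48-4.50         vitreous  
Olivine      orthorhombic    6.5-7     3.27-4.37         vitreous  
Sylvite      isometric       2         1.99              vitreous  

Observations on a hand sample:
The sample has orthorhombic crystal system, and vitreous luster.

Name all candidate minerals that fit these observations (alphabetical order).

Orthorhombic crystal system — leaves Sulfur, Topaz, Goethite, Anhydrite, Sillimanite, Aragonite, Barite, Olivine.
Vitreous luster rules out Sulfur, Goethite.
The minerals that satisfy all observations are Anhydrite, Aragonite, Barite, Olivine, Sillimanite, Topaz.

Anhydrite, Aragonite, Barite, Olivine, Sillimanite, Topaz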